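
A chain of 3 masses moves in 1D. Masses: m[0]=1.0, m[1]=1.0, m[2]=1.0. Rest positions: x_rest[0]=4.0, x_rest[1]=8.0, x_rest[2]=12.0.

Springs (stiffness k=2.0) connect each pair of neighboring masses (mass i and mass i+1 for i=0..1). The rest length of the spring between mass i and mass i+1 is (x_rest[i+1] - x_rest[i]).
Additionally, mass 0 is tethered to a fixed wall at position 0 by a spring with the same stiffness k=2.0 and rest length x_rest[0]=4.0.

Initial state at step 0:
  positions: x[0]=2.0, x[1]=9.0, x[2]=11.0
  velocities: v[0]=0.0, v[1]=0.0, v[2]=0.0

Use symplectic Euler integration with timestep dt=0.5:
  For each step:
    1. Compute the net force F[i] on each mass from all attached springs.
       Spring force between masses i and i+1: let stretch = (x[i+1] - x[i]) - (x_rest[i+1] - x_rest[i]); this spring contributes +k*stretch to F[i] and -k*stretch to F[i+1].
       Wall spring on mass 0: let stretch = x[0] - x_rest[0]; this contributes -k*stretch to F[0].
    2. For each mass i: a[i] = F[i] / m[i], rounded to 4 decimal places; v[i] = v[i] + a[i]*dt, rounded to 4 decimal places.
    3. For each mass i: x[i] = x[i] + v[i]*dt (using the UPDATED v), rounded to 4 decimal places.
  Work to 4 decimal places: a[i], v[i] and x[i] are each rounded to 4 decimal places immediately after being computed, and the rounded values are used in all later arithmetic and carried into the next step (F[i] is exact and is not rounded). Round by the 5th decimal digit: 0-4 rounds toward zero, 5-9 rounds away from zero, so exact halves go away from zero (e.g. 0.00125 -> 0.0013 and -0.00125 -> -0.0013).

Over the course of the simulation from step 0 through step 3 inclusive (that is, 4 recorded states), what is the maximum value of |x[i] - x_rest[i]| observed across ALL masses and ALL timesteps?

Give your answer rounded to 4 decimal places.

Step 0: x=[2.0000 9.0000 11.0000] v=[0.0000 0.0000 0.0000]
Step 1: x=[4.5000 6.5000 12.0000] v=[5.0000 -5.0000 2.0000]
Step 2: x=[5.7500 5.7500 12.2500] v=[2.5000 -1.5000 0.5000]
Step 3: x=[4.1250 8.2500 11.2500] v=[-3.2500 5.0000 -2.0000]
Max displacement = 2.2500

Answer: 2.2500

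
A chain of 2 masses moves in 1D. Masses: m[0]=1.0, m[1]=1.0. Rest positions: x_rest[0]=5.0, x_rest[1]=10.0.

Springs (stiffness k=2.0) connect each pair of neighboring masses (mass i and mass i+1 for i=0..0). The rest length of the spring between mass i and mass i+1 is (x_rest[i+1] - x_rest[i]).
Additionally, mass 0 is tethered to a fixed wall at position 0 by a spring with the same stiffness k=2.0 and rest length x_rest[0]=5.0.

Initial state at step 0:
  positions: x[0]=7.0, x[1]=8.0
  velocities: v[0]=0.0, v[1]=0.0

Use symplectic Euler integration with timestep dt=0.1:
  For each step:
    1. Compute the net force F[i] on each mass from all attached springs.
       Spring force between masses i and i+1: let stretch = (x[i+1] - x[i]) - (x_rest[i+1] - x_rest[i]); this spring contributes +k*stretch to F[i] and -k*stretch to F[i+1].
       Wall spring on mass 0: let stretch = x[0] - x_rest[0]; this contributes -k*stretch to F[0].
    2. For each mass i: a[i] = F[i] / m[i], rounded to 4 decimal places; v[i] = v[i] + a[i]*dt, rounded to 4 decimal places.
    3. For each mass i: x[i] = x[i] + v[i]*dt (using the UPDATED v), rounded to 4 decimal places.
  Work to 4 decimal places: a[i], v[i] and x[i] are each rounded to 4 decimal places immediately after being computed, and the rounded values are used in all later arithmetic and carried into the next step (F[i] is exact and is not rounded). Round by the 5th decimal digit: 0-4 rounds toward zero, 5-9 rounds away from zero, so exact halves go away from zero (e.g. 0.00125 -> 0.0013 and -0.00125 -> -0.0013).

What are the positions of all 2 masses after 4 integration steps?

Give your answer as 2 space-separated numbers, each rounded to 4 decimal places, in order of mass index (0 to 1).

Step 0: x=[7.0000 8.0000] v=[0.0000 0.0000]
Step 1: x=[6.8800 8.0800] v=[-1.2000 0.8000]
Step 2: x=[6.6464 8.2360] v=[-2.3360 1.5600]
Step 3: x=[6.3117 8.4602] v=[-3.3474 2.2421]
Step 4: x=[5.8937 8.7414] v=[-4.1800 2.8124]

Answer: 5.8937 8.7414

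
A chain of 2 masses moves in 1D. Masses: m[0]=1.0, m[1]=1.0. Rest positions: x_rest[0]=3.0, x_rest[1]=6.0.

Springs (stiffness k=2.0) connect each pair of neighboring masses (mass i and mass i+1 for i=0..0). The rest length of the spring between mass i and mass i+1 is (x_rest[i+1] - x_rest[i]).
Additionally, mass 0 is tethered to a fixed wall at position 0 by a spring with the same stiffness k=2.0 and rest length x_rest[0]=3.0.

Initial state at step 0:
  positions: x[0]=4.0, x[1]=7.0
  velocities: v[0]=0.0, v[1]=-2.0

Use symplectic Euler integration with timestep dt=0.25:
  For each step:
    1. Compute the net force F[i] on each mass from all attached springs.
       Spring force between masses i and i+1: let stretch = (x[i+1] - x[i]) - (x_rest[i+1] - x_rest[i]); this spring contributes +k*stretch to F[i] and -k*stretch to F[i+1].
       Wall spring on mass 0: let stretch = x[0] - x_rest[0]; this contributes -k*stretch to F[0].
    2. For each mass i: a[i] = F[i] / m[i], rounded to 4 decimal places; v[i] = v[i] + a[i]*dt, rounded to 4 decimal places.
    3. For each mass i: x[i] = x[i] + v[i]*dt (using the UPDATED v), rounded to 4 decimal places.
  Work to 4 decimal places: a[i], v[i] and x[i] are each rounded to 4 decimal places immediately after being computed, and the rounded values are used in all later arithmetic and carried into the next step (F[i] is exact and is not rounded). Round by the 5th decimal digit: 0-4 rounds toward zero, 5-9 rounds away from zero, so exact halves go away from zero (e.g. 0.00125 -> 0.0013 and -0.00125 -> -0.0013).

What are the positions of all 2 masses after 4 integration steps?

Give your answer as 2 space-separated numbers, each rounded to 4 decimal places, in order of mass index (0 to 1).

Step 0: x=[4.0000 7.0000] v=[0.0000 -2.0000]
Step 1: x=[3.8750 6.5000] v=[-0.5000 -2.0000]
Step 2: x=[3.5938 6.0469] v=[-1.1250 -1.8125]
Step 3: x=[3.1700 5.6621] v=[-1.6954 -1.5391]
Step 4: x=[2.6614 5.3408] v=[-2.0344 -1.2852]

Answer: 2.6614 5.3408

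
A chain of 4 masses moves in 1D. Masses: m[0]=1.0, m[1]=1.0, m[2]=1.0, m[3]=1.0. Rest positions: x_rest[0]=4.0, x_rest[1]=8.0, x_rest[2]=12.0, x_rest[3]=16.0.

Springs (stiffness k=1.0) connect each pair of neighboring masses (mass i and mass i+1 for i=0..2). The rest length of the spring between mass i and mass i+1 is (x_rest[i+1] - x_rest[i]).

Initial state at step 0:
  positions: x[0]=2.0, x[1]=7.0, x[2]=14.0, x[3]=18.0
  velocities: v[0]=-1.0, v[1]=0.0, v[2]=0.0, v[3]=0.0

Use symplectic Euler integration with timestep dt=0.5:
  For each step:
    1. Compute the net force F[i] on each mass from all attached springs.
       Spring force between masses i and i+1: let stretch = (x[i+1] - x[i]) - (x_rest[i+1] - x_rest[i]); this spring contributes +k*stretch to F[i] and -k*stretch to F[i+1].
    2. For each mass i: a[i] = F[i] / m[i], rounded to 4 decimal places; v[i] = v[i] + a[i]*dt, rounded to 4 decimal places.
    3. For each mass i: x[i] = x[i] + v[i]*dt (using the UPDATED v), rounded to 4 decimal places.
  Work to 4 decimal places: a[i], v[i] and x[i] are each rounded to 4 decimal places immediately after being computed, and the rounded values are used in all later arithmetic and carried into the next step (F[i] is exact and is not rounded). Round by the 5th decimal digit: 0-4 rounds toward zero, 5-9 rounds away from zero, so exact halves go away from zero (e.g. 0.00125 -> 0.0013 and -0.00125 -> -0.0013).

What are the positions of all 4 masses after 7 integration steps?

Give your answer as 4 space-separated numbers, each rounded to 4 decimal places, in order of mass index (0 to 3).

Step 0: x=[2.0000 7.0000 14.0000 18.0000] v=[-1.0000 0.0000 0.0000 0.0000]
Step 1: x=[1.7500 7.5000 13.2500 18.0000] v=[-0.5000 1.0000 -1.5000 0.0000]
Step 2: x=[1.9375 8.0000 12.2500 17.8125] v=[0.3750 1.0000 -2.0000 -0.3750]
Step 3: x=[2.6407 8.0469 11.5781 17.2344] v=[1.4063 0.0938 -1.3438 -1.1563]
Step 4: x=[3.6954 7.6251 11.4375 16.2422] v=[2.1094 -0.8437 -0.2813 -1.9845]
Step 5: x=[4.7326 7.1739 11.5450 15.0488] v=[2.0743 -0.9024 0.2149 -2.3869]
Step 6: x=[5.3801 7.2052 11.4356 13.9794] v=[1.2950 0.0625 -0.2188 -2.1388]
Step 7: x=[5.4839 7.8378 10.9046 13.2741] v=[0.2076 1.2652 -1.0621 -1.4107]

Answer: 5.4839 7.8378 10.9046 13.2741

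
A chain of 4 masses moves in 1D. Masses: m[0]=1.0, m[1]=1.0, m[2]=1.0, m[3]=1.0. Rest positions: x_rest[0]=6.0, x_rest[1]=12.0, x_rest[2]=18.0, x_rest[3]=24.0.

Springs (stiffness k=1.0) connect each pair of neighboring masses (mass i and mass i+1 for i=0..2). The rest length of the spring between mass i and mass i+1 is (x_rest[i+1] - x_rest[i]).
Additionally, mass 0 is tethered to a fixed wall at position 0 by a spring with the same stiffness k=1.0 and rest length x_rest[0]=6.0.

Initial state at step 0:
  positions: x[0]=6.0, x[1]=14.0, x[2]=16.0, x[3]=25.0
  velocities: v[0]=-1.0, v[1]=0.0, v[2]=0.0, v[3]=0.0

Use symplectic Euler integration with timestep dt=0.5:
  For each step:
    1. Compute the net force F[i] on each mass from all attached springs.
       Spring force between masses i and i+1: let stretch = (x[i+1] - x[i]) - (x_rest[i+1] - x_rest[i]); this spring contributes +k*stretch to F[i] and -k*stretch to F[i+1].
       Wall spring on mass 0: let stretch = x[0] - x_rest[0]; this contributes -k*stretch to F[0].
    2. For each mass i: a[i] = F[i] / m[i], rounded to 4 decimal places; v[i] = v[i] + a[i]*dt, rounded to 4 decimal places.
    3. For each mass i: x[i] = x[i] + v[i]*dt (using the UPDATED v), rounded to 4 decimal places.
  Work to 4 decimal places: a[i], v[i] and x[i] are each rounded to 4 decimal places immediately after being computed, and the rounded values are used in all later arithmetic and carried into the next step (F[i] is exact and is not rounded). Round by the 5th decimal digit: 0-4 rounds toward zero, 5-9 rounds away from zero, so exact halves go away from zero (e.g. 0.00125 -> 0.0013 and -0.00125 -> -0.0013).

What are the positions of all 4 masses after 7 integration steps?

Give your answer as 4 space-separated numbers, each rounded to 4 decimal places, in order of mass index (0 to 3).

Step 0: x=[6.0000 14.0000 16.0000 25.0000] v=[-1.0000 0.0000 0.0000 0.0000]
Step 1: x=[6.0000 12.5000 17.7500 24.2500] v=[0.0000 -3.0000 3.5000 -1.5000]
Step 2: x=[6.1250 10.6875 19.8125 23.3750] v=[0.2500 -3.6250 4.1250 -1.7500]
Step 3: x=[5.8594 10.0156 20.4844 23.1094] v=[-0.5313 -1.3438 1.3438 -0.5313]
Step 4: x=[5.1680 10.9219 19.1954 23.6875] v=[-1.3829 1.8125 -2.5781 1.1562]
Step 5: x=[4.6230 12.4581 16.9610 24.6426] v=[-1.0900 3.0723 -4.4688 1.9102]
Step 6: x=[4.8811 13.1612 15.5213 25.1773] v=[0.5161 1.4062 -2.8795 1.0694]
Step 7: x=[5.9889 12.3843 15.9056 24.7980] v=[2.2156 -1.5538 0.7685 -0.7586]

Answer: 5.9889 12.3843 15.9056 24.7980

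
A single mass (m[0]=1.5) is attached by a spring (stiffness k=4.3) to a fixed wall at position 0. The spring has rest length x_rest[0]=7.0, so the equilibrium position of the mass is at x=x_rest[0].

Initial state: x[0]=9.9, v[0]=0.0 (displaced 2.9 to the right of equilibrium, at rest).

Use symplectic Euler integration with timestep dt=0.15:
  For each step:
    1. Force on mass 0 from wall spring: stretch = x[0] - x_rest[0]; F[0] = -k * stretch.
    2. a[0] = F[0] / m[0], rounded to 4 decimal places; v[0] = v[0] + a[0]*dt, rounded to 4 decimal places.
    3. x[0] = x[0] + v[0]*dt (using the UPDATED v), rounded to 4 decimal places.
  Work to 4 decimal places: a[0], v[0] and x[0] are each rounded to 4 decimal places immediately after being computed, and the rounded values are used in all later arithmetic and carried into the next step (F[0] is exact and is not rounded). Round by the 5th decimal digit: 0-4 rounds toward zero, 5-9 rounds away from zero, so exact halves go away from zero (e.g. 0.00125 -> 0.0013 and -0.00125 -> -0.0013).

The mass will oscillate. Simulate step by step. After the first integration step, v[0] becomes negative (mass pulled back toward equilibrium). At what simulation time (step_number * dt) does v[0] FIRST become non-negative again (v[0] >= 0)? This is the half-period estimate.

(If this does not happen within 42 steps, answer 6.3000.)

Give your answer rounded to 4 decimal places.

Step 0: x=[9.9000] v=[0.0000]
Step 1: x=[9.7130] v=[-1.2470]
Step 2: x=[9.3510] v=[-2.4136]
Step 3: x=[8.8373] v=[-3.4245]
Step 4: x=[8.2051] v=[-4.2145]
Step 5: x=[7.4952] v=[-4.7327]
Step 6: x=[6.7534] v=[-4.9456]
Step 7: x=[6.0275] v=[-4.8396]
Step 8: x=[5.3643] v=[-4.4214]
Step 9: x=[4.8066] v=[-3.7181]
Step 10: x=[4.3904] v=[-2.7749]
Step 11: x=[4.1425] v=[-1.6528]
Step 12: x=[4.0789] v=[-0.4241]
Step 13: x=[4.2037] v=[0.8320]
First v>=0 after going negative at step 13, time=1.9500

Answer: 1.9500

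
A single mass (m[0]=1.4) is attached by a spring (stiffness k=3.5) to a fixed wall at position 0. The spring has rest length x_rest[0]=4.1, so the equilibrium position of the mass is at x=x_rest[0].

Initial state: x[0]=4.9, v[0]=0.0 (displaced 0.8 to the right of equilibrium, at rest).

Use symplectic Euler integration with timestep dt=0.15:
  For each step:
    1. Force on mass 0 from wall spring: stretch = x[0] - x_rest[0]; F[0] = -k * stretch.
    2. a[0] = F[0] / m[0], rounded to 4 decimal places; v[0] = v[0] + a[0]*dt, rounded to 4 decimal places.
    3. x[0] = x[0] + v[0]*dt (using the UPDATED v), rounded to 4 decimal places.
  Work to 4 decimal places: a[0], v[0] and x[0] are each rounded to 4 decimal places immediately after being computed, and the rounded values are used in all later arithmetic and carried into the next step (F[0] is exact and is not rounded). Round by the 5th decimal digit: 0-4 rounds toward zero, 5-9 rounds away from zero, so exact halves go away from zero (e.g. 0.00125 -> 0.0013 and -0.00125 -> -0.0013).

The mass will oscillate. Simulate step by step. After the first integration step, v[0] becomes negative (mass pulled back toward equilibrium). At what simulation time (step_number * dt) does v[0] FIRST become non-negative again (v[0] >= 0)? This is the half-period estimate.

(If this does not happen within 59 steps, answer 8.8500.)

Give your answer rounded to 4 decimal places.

Answer: 2.1000

Derivation:
Step 0: x=[4.9000] v=[0.0000]
Step 1: x=[4.8550] v=[-0.3000]
Step 2: x=[4.7675] v=[-0.5831]
Step 3: x=[4.6425] v=[-0.8334]
Step 4: x=[4.4870] v=[-1.0368]
Step 5: x=[4.3097] v=[-1.1819]
Step 6: x=[4.1206] v=[-1.2605]
Step 7: x=[3.9304] v=[-1.2682]
Step 8: x=[3.7497] v=[-1.2046]
Step 9: x=[3.5887] v=[-1.0732]
Step 10: x=[3.4565] v=[-0.8815]
Step 11: x=[3.3605] v=[-0.6402]
Step 12: x=[3.3061] v=[-0.3629]
Step 13: x=[3.2963] v=[-0.0652]
Step 14: x=[3.3317] v=[0.2362]
First v>=0 after going negative at step 14, time=2.1000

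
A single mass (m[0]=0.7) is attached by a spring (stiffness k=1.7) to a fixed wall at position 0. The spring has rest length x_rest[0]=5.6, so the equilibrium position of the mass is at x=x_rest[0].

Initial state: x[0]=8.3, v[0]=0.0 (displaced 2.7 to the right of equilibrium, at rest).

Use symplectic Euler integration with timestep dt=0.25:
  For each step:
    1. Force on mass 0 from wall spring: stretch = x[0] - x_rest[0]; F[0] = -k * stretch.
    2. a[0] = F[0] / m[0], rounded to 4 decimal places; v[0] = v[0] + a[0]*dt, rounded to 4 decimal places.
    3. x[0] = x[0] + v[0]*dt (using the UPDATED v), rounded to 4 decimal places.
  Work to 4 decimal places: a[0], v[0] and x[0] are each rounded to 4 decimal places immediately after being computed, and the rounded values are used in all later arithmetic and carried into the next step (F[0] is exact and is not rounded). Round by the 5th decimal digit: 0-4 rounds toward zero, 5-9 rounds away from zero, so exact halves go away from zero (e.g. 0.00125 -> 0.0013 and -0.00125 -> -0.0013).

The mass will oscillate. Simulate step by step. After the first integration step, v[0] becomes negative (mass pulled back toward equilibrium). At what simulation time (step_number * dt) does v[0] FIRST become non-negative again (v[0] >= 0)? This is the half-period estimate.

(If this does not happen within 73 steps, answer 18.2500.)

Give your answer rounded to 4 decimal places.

Answer: 2.2500

Derivation:
Step 0: x=[8.3000] v=[0.0000]
Step 1: x=[7.8902] v=[-1.6393]
Step 2: x=[7.1328] v=[-3.0298]
Step 3: x=[6.1427] v=[-3.9604]
Step 4: x=[5.0702] v=[-4.2899]
Step 5: x=[4.0782] v=[-3.9682]
Step 6: x=[3.3171] v=[-3.0443]
Step 7: x=[2.9025] v=[-1.6583]
Step 8: x=[2.8974] v=[-0.0205]
Step 9: x=[3.3025] v=[1.6204]
First v>=0 after going negative at step 9, time=2.2500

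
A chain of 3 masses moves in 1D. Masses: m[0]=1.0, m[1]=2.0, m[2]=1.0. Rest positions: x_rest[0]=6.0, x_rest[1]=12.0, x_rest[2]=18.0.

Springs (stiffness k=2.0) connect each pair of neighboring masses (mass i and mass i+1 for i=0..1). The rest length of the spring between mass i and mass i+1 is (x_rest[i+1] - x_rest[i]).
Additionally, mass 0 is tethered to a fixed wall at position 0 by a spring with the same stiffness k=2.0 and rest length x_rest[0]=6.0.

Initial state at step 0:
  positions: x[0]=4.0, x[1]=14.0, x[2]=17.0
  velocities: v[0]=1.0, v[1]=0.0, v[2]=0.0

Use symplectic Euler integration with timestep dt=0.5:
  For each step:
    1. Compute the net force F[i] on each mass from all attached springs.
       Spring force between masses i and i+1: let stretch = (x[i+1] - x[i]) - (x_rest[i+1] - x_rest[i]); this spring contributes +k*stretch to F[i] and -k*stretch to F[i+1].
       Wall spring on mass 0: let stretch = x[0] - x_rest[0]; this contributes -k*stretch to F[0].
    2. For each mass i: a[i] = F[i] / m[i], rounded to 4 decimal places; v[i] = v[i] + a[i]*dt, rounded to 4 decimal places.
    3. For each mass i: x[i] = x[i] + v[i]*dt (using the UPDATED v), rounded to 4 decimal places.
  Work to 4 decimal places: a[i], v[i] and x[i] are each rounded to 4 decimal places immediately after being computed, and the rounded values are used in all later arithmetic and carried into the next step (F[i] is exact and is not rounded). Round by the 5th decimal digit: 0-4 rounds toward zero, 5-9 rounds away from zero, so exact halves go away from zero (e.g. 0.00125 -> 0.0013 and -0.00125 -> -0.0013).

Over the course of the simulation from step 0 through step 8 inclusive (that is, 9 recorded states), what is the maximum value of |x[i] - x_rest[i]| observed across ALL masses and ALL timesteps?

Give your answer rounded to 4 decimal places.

Step 0: x=[4.0000 14.0000 17.0000] v=[1.0000 0.0000 0.0000]
Step 1: x=[7.5000 12.2500 18.5000] v=[7.0000 -3.5000 3.0000]
Step 2: x=[9.6250 10.8750 19.8750] v=[4.2500 -2.7500 2.7500]
Step 3: x=[7.5625 11.4375 19.7500] v=[-4.1250 1.1250 -0.2500]
Step 4: x=[3.6563 13.1094 18.4688] v=[-7.8125 3.3438 -2.5625]
Step 5: x=[2.6485 13.7579 17.5079] v=[-2.0157 1.2970 -1.9219]
Step 6: x=[5.8711 12.5666 17.6720] v=[6.4452 -2.3827 0.3281]
Step 7: x=[9.5059 10.9777 18.2834] v=[7.2696 -3.1778 1.2227]
Step 8: x=[9.1237 10.8473 18.2419] v=[-0.7645 -0.2609 -0.0830]
Max displacement = 3.6250

Answer: 3.6250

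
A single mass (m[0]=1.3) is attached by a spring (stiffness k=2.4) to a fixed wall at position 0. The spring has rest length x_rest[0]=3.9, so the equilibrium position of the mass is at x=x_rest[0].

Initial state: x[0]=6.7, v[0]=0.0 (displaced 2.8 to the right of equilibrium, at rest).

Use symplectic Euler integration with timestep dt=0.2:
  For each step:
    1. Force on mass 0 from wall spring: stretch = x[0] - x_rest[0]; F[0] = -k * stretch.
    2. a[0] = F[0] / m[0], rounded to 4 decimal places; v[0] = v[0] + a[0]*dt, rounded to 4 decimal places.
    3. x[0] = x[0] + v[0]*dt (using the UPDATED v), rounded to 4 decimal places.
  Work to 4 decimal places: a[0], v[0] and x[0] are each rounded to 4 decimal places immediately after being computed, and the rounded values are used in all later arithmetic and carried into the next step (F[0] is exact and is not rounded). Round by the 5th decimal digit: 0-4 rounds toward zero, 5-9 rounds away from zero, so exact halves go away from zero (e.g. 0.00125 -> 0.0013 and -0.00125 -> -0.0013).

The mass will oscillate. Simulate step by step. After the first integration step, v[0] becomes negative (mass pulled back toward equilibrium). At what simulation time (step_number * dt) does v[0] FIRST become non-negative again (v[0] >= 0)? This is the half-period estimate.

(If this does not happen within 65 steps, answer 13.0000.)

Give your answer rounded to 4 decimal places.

Answer: 2.4000

Derivation:
Step 0: x=[6.7000] v=[0.0000]
Step 1: x=[6.4932] v=[-1.0338]
Step 2: x=[6.0949] v=[-1.9913]
Step 3: x=[5.5346] v=[-2.8017]
Step 4: x=[4.8536] v=[-3.4052]
Step 5: x=[4.1021] v=[-3.7573]
Step 6: x=[3.3357] v=[-3.8319]
Step 7: x=[2.6110] v=[-3.6235]
Step 8: x=[1.9815] v=[-3.1476]
Step 9: x=[1.4937] v=[-2.4392]
Step 10: x=[1.1836] v=[-1.5507]
Step 11: x=[1.0741] v=[-0.5477]
Step 12: x=[1.1732] v=[0.4957]
First v>=0 after going negative at step 12, time=2.4000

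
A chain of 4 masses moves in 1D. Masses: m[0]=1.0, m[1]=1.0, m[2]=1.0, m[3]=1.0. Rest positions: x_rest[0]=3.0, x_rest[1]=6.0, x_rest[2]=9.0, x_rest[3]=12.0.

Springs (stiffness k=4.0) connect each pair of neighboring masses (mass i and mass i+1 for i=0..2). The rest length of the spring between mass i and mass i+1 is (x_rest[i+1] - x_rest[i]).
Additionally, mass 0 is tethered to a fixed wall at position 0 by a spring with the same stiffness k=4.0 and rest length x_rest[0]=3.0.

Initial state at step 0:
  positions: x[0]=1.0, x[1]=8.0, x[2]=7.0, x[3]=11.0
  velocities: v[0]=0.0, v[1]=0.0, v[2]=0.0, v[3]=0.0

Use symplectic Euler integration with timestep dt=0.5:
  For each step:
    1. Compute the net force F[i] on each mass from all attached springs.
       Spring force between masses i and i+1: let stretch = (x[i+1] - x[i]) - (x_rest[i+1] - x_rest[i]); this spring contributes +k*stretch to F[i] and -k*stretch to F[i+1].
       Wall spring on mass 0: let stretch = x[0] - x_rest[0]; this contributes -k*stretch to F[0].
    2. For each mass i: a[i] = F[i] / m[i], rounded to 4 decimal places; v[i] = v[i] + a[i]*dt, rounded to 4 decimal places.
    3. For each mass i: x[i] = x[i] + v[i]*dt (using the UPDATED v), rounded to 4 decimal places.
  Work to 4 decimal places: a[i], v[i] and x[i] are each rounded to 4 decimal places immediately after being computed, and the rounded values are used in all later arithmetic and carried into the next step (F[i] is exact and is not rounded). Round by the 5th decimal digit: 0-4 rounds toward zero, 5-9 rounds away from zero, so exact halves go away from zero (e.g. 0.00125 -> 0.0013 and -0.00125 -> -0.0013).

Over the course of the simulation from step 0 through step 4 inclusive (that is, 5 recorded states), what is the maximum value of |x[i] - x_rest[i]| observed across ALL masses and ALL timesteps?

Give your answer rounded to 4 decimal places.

Answer: 6.0000

Derivation:
Step 0: x=[1.0000 8.0000 7.0000 11.0000] v=[0.0000 0.0000 0.0000 0.0000]
Step 1: x=[7.0000 0.0000 12.0000 10.0000] v=[12.0000 -16.0000 10.0000 -2.0000]
Step 2: x=[-1.0000 11.0000 3.0000 14.0000] v=[-16.0000 22.0000 -18.0000 8.0000]
Step 3: x=[4.0000 2.0000 13.0000 10.0000] v=[10.0000 -18.0000 20.0000 -8.0000]
Step 4: x=[3.0000 6.0000 9.0000 12.0000] v=[-2.0000 8.0000 -8.0000 4.0000]
Max displacement = 6.0000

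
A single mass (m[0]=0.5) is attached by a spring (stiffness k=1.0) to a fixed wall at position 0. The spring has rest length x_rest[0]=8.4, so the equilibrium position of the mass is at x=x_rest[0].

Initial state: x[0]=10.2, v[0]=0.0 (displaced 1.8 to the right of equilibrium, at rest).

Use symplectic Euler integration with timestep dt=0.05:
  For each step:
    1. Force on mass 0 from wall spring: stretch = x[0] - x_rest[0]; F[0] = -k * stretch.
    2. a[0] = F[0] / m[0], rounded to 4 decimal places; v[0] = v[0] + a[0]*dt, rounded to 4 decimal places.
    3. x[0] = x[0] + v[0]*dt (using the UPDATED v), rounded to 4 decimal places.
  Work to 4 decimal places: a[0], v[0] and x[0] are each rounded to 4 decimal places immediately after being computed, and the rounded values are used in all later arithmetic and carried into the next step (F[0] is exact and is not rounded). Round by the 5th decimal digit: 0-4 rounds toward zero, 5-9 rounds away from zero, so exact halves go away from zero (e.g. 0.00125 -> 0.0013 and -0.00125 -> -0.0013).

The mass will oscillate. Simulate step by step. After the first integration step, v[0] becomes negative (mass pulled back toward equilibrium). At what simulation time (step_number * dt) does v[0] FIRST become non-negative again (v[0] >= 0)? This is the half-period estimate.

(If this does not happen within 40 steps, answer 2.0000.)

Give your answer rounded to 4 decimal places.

Answer: 2.0000

Derivation:
Step 0: x=[10.2000] v=[0.0000]
Step 1: x=[10.1910] v=[-0.1800]
Step 2: x=[10.1730] v=[-0.3591]
Step 3: x=[10.1462] v=[-0.5364]
Step 4: x=[10.1107] v=[-0.7110]
Step 5: x=[10.0666] v=[-0.8821]
Step 6: x=[10.0142] v=[-1.0488]
Step 7: x=[9.9537] v=[-1.2102]
Step 8: x=[9.8854] v=[-1.3656]
Step 9: x=[9.8097] v=[-1.5141]
Step 10: x=[9.7269] v=[-1.6551]
Step 11: x=[9.6375] v=[-1.7878]
Step 12: x=[9.5419] v=[-1.9116]
Step 13: x=[9.4406] v=[-2.0258]
Step 14: x=[9.3341] v=[-2.1299]
Step 15: x=[9.2229] v=[-2.2233]
Step 16: x=[9.1076] v=[-2.3056]
Step 17: x=[8.9888] v=[-2.3764]
Step 18: x=[8.8670] v=[-2.4353]
Step 19: x=[8.7429] v=[-2.4820]
Step 20: x=[8.6171] v=[-2.5163]
Step 21: x=[8.4902] v=[-2.5380]
Step 22: x=[8.3629] v=[-2.5470]
Step 23: x=[8.2357] v=[-2.5433]
Step 24: x=[8.1094] v=[-2.5269]
Step 25: x=[7.9845] v=[-2.4978]
Step 26: x=[7.8617] v=[-2.4563]
Step 27: x=[7.7416] v=[-2.4025]
Step 28: x=[7.6248] v=[-2.3367]
Step 29: x=[7.5118] v=[-2.2592]
Step 30: x=[7.4033] v=[-2.1704]
Step 31: x=[7.2998] v=[-2.0707]
Step 32: x=[7.2018] v=[-1.9607]
Step 33: x=[7.1098] v=[-1.8409]
Step 34: x=[7.0242] v=[-1.7119]
Step 35: x=[6.9455] v=[-1.5743]
Step 36: x=[6.8741] v=[-1.4289]
Step 37: x=[6.8103] v=[-1.2763]
Step 38: x=[6.7544] v=[-1.1173]
Step 39: x=[6.7068] v=[-0.9527]
Step 40: x=[6.6676] v=[-0.7834]
v[0] did not become non-negative within 40 steps; using fallback time=2.0000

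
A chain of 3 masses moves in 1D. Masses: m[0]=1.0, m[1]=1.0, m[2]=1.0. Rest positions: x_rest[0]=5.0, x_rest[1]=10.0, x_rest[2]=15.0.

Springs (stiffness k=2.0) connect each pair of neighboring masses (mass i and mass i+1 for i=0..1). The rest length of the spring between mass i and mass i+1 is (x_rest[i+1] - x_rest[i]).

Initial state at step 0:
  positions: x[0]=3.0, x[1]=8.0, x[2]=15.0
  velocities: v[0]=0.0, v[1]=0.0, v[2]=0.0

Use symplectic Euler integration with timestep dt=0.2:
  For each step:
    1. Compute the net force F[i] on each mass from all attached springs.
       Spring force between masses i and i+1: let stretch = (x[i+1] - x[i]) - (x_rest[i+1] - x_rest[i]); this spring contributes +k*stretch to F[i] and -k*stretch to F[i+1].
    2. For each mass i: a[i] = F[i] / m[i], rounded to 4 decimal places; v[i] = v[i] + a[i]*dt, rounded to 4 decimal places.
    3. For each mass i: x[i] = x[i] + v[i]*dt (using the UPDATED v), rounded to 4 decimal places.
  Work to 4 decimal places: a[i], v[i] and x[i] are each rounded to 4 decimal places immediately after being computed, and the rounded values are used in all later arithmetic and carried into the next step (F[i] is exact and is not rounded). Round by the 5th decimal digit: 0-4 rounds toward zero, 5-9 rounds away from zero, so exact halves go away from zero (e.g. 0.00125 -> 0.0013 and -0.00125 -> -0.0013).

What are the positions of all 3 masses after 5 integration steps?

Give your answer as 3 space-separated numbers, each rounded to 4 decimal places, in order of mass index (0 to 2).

Answer: 3.3426 9.2947 13.3627

Derivation:
Step 0: x=[3.0000 8.0000 15.0000] v=[0.0000 0.0000 0.0000]
Step 1: x=[3.0000 8.1600 14.8400] v=[0.0000 0.8000 -0.8000]
Step 2: x=[3.0128 8.4416 14.5456] v=[0.0640 1.4080 -1.4720]
Step 3: x=[3.0599 8.7772 14.1629] v=[0.2355 1.6781 -1.9136]
Step 4: x=[3.1644 9.0863 13.7493] v=[0.5224 1.5455 -2.0679]
Step 5: x=[3.3426 9.2947 13.3627] v=[0.8912 1.0419 -1.9331]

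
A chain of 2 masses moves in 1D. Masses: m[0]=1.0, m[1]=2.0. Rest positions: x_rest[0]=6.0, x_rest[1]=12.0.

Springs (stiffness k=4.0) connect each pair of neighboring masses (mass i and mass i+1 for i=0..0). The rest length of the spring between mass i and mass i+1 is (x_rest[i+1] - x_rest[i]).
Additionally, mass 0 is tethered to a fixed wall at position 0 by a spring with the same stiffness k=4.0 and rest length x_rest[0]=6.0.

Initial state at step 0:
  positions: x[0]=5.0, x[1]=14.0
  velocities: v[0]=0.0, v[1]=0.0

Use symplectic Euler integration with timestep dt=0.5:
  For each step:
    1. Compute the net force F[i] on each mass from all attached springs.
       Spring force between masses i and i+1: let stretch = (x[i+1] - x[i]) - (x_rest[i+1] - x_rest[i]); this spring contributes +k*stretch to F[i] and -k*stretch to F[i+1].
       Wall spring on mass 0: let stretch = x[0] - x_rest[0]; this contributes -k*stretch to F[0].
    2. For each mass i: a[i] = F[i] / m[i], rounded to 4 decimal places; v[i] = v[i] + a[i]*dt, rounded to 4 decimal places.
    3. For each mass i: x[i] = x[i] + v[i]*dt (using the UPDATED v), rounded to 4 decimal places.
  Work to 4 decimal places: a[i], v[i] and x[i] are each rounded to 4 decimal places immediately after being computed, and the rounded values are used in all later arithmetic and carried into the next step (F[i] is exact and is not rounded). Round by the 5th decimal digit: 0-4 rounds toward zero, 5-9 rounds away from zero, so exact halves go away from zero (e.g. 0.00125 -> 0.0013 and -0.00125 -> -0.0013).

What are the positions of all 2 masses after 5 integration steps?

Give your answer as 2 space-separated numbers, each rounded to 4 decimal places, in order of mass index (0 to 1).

Step 0: x=[5.0000 14.0000] v=[0.0000 0.0000]
Step 1: x=[9.0000 12.5000] v=[8.0000 -3.0000]
Step 2: x=[7.5000 12.2500] v=[-3.0000 -0.5000]
Step 3: x=[3.2500 12.6250] v=[-8.5000 0.7500]
Step 4: x=[5.1250 11.3125] v=[3.7500 -2.6250]
Step 5: x=[8.0625 9.9063] v=[5.8750 -2.8125]

Answer: 8.0625 9.9063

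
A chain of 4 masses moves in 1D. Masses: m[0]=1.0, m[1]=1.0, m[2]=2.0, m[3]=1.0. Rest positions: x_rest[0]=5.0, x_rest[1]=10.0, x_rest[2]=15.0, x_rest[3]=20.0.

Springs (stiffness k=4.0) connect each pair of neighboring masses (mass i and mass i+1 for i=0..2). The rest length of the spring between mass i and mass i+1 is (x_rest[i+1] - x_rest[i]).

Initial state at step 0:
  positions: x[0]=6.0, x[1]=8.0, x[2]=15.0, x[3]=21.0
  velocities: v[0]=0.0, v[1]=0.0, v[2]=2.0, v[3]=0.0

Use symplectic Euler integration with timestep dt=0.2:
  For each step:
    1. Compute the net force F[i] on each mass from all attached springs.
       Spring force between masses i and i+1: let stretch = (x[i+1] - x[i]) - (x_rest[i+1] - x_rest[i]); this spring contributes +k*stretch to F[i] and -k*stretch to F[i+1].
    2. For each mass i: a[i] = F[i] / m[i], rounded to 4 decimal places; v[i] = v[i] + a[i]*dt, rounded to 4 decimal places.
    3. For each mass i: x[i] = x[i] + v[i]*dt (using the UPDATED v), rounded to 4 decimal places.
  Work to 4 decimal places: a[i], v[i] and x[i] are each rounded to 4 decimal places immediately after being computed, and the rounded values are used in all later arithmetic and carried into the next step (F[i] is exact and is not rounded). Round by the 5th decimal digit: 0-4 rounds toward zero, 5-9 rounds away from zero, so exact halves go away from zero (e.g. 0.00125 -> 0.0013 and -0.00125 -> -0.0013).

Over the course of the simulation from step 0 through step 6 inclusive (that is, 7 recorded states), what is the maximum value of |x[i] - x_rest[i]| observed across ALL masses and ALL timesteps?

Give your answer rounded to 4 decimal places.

Answer: 2.3598

Derivation:
Step 0: x=[6.0000 8.0000 15.0000 21.0000] v=[0.0000 0.0000 2.0000 0.0000]
Step 1: x=[5.5200 8.8000 15.3200 20.8400] v=[-2.4000 4.0000 1.6000 -0.8000]
Step 2: x=[4.7648 10.1184 15.5600 20.5968] v=[-3.7760 6.5920 1.2000 -1.2160]
Step 3: x=[4.0662 11.4509 15.7676 20.3477] v=[-3.4931 6.6624 1.0381 -1.2454]
Step 4: x=[3.7491 12.2925 15.9963 20.1658] v=[-1.5853 4.2080 1.1435 -0.9095]
Step 5: x=[3.9990 12.3598 16.2623 20.1168] v=[1.2494 0.3363 1.3298 -0.2451]
Step 6: x=[4.7866 11.7137 16.5244 20.2511] v=[3.9380 -3.2303 1.3106 0.6713]
Max displacement = 2.3598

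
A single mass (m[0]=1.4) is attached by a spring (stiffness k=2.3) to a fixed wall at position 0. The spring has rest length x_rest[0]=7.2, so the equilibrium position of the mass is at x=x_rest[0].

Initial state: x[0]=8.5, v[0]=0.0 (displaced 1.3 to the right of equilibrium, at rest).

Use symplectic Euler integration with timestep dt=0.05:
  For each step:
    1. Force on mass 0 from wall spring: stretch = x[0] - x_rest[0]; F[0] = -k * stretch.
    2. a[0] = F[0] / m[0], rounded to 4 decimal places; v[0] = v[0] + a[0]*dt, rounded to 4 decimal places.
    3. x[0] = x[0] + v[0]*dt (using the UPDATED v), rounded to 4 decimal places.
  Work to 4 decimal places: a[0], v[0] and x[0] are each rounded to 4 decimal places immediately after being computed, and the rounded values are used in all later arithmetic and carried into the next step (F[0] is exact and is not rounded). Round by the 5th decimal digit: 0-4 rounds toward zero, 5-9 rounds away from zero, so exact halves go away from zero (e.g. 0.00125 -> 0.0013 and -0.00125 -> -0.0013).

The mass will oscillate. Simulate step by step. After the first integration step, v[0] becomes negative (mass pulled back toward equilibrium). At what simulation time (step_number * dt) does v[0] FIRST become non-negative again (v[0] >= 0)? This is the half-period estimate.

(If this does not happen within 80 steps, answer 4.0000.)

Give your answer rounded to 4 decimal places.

Step 0: x=[8.5000] v=[0.0000]
Step 1: x=[8.4947] v=[-0.1068]
Step 2: x=[8.4840] v=[-0.2132]
Step 3: x=[8.4681] v=[-0.3187]
Step 4: x=[8.4470] v=[-0.4229]
Step 5: x=[8.4207] v=[-0.5253]
Step 6: x=[8.3894] v=[-0.6256]
Step 7: x=[8.3532] v=[-0.7233]
Step 8: x=[8.3123] v=[-0.8180]
Step 9: x=[8.2668] v=[-0.9094]
Step 10: x=[8.2170] v=[-0.9970]
Step 11: x=[8.1630] v=[-1.0805]
Step 12: x=[8.1050] v=[-1.1596]
Step 13: x=[8.0433] v=[-1.2339]
Step 14: x=[7.9781] v=[-1.3032]
Step 15: x=[7.9097] v=[-1.3671]
Step 16: x=[7.8384] v=[-1.4254]
Step 17: x=[7.7645] v=[-1.4778]
Step 18: x=[7.6883] v=[-1.5242]
Step 19: x=[7.6101] v=[-1.5643]
Step 20: x=[7.5302] v=[-1.5980]
Step 21: x=[7.4489] v=[-1.6251]
Step 22: x=[7.3666] v=[-1.6455]
Step 23: x=[7.2836] v=[-1.6592]
Step 24: x=[7.2003] v=[-1.6661]
Step 25: x=[7.1170] v=[-1.6661]
Step 26: x=[7.0340] v=[-1.6593]
Step 27: x=[6.9517] v=[-1.6457]
Step 28: x=[6.8704] v=[-1.6253]
Step 29: x=[6.7905] v=[-1.5982]
Step 30: x=[6.7123] v=[-1.5646]
Step 31: x=[6.6361] v=[-1.5245]
Step 32: x=[6.5622] v=[-1.4782]
Step 33: x=[6.4909] v=[-1.4258]
Step 34: x=[6.4225] v=[-1.3676]
Step 35: x=[6.3573] v=[-1.3037]
Step 36: x=[6.2956] v=[-1.2345]
Step 37: x=[6.2376] v=[-1.1602]
Step 38: x=[6.1835] v=[-1.0811]
Step 39: x=[6.1336] v=[-0.9976]
Step 40: x=[6.0881] v=[-0.9100]
Step 41: x=[6.0472] v=[-0.8187]
Step 42: x=[6.0110] v=[-0.7240]
Step 43: x=[5.9797] v=[-0.6263]
Step 44: x=[5.9534] v=[-0.5261]
Step 45: x=[5.9322] v=[-0.4237]
Step 46: x=[5.9162] v=[-0.3196]
Step 47: x=[5.9055] v=[-0.2141]
Step 48: x=[5.9001] v=[-0.1078]
Step 49: x=[5.9001] v=[-0.0010]
Step 50: x=[5.9054] v=[0.1058]
First v>=0 after going negative at step 50, time=2.5000

Answer: 2.5000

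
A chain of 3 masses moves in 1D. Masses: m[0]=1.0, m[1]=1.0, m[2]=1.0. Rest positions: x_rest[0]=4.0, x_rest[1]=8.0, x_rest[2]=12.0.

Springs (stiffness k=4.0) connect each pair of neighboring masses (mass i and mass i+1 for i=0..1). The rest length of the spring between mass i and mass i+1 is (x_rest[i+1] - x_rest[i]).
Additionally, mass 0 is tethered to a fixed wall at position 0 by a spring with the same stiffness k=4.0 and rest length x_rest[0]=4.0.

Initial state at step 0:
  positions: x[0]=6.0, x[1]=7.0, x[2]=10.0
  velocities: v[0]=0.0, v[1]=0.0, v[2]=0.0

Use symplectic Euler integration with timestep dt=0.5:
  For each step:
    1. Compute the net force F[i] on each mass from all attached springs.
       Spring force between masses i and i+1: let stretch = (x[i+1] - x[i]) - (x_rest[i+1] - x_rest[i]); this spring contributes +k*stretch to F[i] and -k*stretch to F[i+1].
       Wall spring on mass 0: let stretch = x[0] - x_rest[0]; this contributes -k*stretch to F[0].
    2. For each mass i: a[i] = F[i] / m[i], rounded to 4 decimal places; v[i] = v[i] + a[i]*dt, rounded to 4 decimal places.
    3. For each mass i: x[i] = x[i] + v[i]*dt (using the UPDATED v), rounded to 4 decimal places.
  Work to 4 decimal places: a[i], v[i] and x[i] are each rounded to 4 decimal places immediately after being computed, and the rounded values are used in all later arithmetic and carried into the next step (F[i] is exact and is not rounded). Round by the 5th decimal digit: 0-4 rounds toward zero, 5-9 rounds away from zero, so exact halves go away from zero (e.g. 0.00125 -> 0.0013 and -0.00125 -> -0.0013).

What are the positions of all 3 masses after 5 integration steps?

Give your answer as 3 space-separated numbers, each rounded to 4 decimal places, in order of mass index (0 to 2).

Answer: 7.0000 7.0000 13.0000

Derivation:
Step 0: x=[6.0000 7.0000 10.0000] v=[0.0000 0.0000 0.0000]
Step 1: x=[1.0000 9.0000 11.0000] v=[-10.0000 4.0000 2.0000]
Step 2: x=[3.0000 5.0000 14.0000] v=[4.0000 -8.0000 6.0000]
Step 3: x=[4.0000 8.0000 12.0000] v=[2.0000 6.0000 -4.0000]
Step 4: x=[5.0000 11.0000 10.0000] v=[2.0000 6.0000 -4.0000]
Step 5: x=[7.0000 7.0000 13.0000] v=[4.0000 -8.0000 6.0000]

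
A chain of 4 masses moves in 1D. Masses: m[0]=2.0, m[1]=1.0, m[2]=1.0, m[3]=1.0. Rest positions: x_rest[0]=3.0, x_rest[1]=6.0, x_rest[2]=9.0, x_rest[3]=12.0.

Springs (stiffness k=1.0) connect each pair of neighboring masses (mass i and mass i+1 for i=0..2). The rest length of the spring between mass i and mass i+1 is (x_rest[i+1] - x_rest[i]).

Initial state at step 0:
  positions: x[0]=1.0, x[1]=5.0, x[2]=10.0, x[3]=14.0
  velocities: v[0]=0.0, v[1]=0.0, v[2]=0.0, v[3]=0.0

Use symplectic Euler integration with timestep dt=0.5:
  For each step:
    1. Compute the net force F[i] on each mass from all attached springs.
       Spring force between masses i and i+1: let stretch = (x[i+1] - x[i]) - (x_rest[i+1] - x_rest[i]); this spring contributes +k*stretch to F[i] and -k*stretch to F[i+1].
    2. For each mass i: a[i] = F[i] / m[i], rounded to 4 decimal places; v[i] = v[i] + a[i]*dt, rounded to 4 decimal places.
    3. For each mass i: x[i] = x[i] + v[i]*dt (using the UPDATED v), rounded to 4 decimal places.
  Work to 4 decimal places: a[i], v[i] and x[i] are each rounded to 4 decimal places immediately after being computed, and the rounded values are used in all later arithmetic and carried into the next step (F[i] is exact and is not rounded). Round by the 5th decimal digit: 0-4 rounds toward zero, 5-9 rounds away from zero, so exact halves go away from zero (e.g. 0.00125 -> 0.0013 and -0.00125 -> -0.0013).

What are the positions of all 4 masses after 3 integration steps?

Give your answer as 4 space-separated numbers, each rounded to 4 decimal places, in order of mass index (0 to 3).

Answer: 1.8068 5.8321 9.0235 12.5313

Derivation:
Step 0: x=[1.0000 5.0000 10.0000 14.0000] v=[0.0000 0.0000 0.0000 0.0000]
Step 1: x=[1.1250 5.2500 9.7500 13.7500] v=[0.2500 0.5000 -0.5000 -0.5000]
Step 2: x=[1.3907 5.5938 9.3750 13.2500] v=[0.5313 0.6875 -0.7500 -1.0000]
Step 3: x=[1.8068 5.8321 9.0235 12.5313] v=[0.8321 0.4766 -0.7031 -1.4375]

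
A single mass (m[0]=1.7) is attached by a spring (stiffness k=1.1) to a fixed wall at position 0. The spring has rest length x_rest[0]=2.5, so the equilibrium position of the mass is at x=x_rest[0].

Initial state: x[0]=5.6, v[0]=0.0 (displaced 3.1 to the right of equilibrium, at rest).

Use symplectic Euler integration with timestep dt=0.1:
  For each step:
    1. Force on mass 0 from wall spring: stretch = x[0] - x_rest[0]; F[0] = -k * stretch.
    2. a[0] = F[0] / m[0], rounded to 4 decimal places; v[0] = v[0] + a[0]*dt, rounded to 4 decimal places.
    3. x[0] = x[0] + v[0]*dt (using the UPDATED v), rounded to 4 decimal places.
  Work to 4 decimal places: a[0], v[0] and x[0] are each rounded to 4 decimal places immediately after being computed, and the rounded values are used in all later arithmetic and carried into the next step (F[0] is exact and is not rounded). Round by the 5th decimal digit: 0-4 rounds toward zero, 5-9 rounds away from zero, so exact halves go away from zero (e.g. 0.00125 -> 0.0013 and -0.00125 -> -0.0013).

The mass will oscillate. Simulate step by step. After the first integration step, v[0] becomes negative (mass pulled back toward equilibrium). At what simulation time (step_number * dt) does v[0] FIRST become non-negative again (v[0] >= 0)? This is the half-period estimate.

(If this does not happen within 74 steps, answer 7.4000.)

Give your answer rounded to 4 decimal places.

Answer: 4.0000

Derivation:
Step 0: x=[5.6000] v=[0.0000]
Step 1: x=[5.5799] v=[-0.2006]
Step 2: x=[5.5399] v=[-0.3999]
Step 3: x=[5.4802] v=[-0.5966]
Step 4: x=[5.4013] v=[-0.7894]
Step 5: x=[5.3036] v=[-0.9771]
Step 6: x=[5.1878] v=[-1.1585]
Step 7: x=[5.0546] v=[-1.3324]
Step 8: x=[4.9048] v=[-1.4977]
Step 9: x=[4.7395] v=[-1.6533]
Step 10: x=[4.5597] v=[-1.7982]
Step 11: x=[4.3666] v=[-1.9315]
Step 12: x=[4.1614] v=[-2.0523]
Step 13: x=[3.9454] v=[-2.1598]
Step 14: x=[3.7201] v=[-2.2533]
Step 15: x=[3.4869] v=[-2.3323]
Step 16: x=[3.2473] v=[-2.3962]
Step 17: x=[3.0028] v=[-2.4446]
Step 18: x=[2.7551] v=[-2.4771]
Step 19: x=[2.5057] v=[-2.4936]
Step 20: x=[2.2563] v=[-2.4940]
Step 21: x=[2.0085] v=[-2.4782]
Step 22: x=[1.7639] v=[-2.4464]
Step 23: x=[1.5240] v=[-2.3988]
Step 24: x=[1.2904] v=[-2.3357]
Step 25: x=[1.0647] v=[-2.2574]
Step 26: x=[0.8483] v=[-2.1645]
Step 27: x=[0.6425] v=[-2.0576]
Step 28: x=[0.4488] v=[-1.9374]
Step 29: x=[0.2683] v=[-1.8047]
Step 30: x=[0.1023] v=[-1.6603]
Step 31: x=[-0.0482] v=[-1.5052]
Step 32: x=[-0.1822] v=[-1.3403]
Step 33: x=[-0.2989] v=[-1.1668]
Step 34: x=[-0.3975] v=[-0.9857]
Step 35: x=[-0.4773] v=[-0.7982]
Step 36: x=[-0.5379] v=[-0.6056]
Step 37: x=[-0.5788] v=[-0.4090]
Step 38: x=[-0.5998] v=[-0.2098]
Step 39: x=[-0.6007] v=[-0.0092]
Step 40: x=[-0.5816] v=[0.1914]
First v>=0 after going negative at step 40, time=4.0000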